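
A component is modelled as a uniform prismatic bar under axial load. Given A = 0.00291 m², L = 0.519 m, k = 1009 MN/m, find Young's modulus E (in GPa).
Model: a uniform prismatic bar under axial load, so k = (A·E) / L.
Solve for E: E = (k·L) / A.
Convert to SI units:
  k = 1009 MN/m = 1.009 × 10⁹ N/m
Substitute:
  E = ((1.009 × 10⁹) × 0.519) / 0.00291
  E = 1.8 × 10¹¹ Pa
Convert: E = 1.8 × 10¹¹ Pa = 180 GPa
Final answer: E = 180 GPa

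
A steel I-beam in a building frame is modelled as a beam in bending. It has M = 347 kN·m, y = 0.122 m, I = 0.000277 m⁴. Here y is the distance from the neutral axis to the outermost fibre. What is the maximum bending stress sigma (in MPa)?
Model: a beam in bending, so sigma = (M·y) / I.
Convert to SI units:
  M = 347 kN·m = 347000 N·m
Substitute:
  sigma = (347000 × 0.122) / 0.000277
  sigma = 1.528 × 10⁸ Pa
Convert: sigma = 1.528 × 10⁸ Pa = 152.8 MPa
Final answer: sigma = 152.8 MPa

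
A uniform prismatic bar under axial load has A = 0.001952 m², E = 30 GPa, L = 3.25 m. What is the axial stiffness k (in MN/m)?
Model: a uniform prismatic bar under axial load, so k = (A·E) / L.
Convert to SI units:
  E = 30 GPa = 3 × 10¹⁰ Pa
Substitute:
  k = (0.001952 × (3 × 10¹⁰)) / 3.25
  k = 1.802 × 10⁷ N/m
Convert: k = 1.802 × 10⁷ N/m = 18.02 MN/m
Final answer: k = 18.02 MN/m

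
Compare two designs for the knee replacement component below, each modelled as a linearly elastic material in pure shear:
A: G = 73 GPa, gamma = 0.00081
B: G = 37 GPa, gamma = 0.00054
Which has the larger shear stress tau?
Model: a linearly elastic material in pure shear, so tau = G·gamma (SI units).
  A: tau = (7.3 × 10¹⁰) × 0.00081 = 5.913 × 10⁷ Pa = 59.13 MPa
  B: tau = (3.7 × 10¹⁰) × 0.00054 = 1.998 × 10⁷ Pa = 19.98 MPa
59.13 MPa > 19.98 MPa, so A is larger.
Final answer: A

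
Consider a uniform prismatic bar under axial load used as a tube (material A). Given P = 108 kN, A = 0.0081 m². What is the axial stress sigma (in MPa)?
Model: a uniform prismatic bar under axial load, so sigma = P / A.
Convert to SI units:
  P = 108 kN = 108000 N
Substitute:
  sigma = 108000 / 0.0081
  sigma = 1.333 × 10⁷ Pa
Convert: sigma = 1.333 × 10⁷ Pa = 13.33 MPa
Final answer: sigma = 13.33 MPa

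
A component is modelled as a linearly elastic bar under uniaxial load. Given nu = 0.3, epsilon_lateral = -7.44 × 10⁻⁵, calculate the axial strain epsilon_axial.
Model: a linearly elastic bar under uniaxial load, so epsilon_lateral = -nu·epsilon_axial.
Solve for epsilon_axial: epsilon_axial = -epsilon_lateral / nu.
Substitute:
  epsilon_axial = -(-7.44 × 10⁻⁵) / 0.3
  epsilon_axial = 0.000248
Final answer: epsilon_axial = 0.000248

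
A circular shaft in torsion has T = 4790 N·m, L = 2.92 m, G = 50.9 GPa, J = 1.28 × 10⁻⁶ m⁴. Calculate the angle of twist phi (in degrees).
Model: a circular shaft in torsion, so phi = (T·L) / (G·J).
Convert to SI units:
  G = 50.9 GPa = 5.09 × 10¹⁰ Pa
Substitute:
  phi = (4790 × 2.92) / ((5.09 × 10¹⁰) × (1.28 × 10⁻⁶))
  phi = 0.2147 rad
Convert to degrees: phi = 0.2147 × 180/π = 12.3°
Final answer: phi = 12.3°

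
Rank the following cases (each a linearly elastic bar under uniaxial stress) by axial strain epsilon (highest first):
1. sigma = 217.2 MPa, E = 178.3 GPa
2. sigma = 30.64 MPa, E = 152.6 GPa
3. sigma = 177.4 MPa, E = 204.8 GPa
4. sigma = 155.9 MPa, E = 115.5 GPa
Model: a linearly elastic bar under uniaxial stress, so epsilon = sigma / E (SI units).
  Case 1: epsilon = (2.172 × 10⁸) / (1.783 × 10¹¹) = 0.001218
  Case 2: epsilon = (3.064 × 10⁷) / (1.526 × 10¹¹) = 0.0002008
  Case 3: epsilon = (1.774 × 10⁸) / (2.048 × 10¹¹) = 0.0008662
  Case 4: epsilon = (1.559 × 10⁸) / (1.155 × 10¹¹) = 0.00135
Ordering: 0.00135 (case 4) > 0.001218 (case 1) > 0.0008662 (case 3) > 0.0002008 (case 2)
Final answer: 4, 1, 3, 2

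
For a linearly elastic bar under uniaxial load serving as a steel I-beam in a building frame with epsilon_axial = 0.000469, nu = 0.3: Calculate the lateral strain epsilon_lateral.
Model: a linearly elastic bar under uniaxial load, so epsilon_lateral = -nu·epsilon_axial.
Substitute:
  epsilon_lateral = -(0.3 × 0.000469)
  epsilon_lateral = -0.0001407
Final answer: epsilon_lateral = -0.0001407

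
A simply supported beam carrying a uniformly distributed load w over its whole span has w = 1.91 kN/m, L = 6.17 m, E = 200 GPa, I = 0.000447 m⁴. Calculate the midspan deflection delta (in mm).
Model: a simply supported beam carrying a uniformly distributed load w over its whole span, so delta = (5·w·L^4) / (384·E·I).
Convert to SI units:
  w = 1.91 kN/m = 1910 N/m
  E = 200 GPa = 2 × 10¹¹ Pa
Substitute:
  delta = (5 × 1910 × 6.17^4) / (384 × (2 × 10¹¹) × 0.000447)
  delta = 0.0004032 m
Convert: delta = 0.0004032 m = 0.4032 mm
Final answer: delta = 0.4032 mm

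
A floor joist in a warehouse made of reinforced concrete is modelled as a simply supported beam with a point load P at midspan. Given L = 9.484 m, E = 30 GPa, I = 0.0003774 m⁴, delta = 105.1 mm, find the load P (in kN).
Model: a simply supported beam with a point load P at midspan, so delta = (P·L^3) / (48·E·I).
Solve for P: P = (48·delta·E·I) / L^3.
Convert to SI units:
  E = 30 GPa = 3 × 10¹⁰ Pa
  delta = 105.1 mm = 0.1051 m
Substitute:
  P = (48 × 0.1051 × (3 × 10¹⁰) × 0.0003774) / 9.484^3
  P = 66960 N
Convert: P = 66960 N = 66.96 kN
Final answer: P = 66.96 kN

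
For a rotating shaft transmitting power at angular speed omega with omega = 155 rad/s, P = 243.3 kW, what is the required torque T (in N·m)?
Model: a rotating shaft transmitting power at angular speed omega, so P = T·omega.
Solve for T: T = P / omega.
Convert to SI units:
  P = 243.3 kW = 243300 W
Substitute:
  T = 243300 / 155
  T = 1570 N·m
Final answer: T = 1570 N·m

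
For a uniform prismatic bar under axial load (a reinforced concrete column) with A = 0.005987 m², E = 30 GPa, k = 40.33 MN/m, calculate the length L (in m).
Model: a uniform prismatic bar under axial load, so k = (A·E) / L.
Solve for L: L = (A·E) / k.
Convert to SI units:
  E = 30 GPa = 3 × 10¹⁰ Pa
  k = 40.33 MN/m = 4.033 × 10⁷ N/m
Substitute:
  L = (0.005987 × (3 × 10¹⁰)) / (4.033 × 10⁷)
  L = 4.454 m
Final answer: L = 4.454 m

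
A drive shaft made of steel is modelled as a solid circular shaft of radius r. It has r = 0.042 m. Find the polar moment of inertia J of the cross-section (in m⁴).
Model: a solid circular shaft of radius r, so J = (π·r^4) / 2.
Substitute:
  J = (π × 0.042^4) / 2
  J = 4.888 × 10⁻⁶ m⁴
Final answer: J = 4.888 × 10⁻⁶ m⁴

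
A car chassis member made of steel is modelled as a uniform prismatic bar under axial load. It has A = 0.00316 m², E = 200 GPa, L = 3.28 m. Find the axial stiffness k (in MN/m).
Model: a uniform prismatic bar under axial load, so k = (A·E) / L.
Convert to SI units:
  E = 200 GPa = 2 × 10¹¹ Pa
Substitute:
  k = (0.00316 × (2 × 10¹¹)) / 3.28
  k = 1.927 × 10⁸ N/m
Convert: k = 1.927 × 10⁸ N/m = 192.7 MN/m
Final answer: k = 192.7 MN/m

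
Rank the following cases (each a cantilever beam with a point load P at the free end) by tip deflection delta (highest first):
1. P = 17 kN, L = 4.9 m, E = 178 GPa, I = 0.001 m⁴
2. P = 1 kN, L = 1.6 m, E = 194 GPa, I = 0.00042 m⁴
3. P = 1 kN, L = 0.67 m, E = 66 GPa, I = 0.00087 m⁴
Model: a cantilever beam with a point load P at the free end, so delta = (P·L^3) / (3·E·I) (SI units).
  Case 1: delta = (17000 × 4.9^3) / (3 × (1.78 × 10¹¹) × 0.001) = 0.003745 m = 3.745 mm
  Case 2: delta = (1000 × 1.6^3) / (3 × (1.94 × 10¹¹) × 0.00042) = 1.676 × 10⁻⁵ m = 0.01676 mm
  Case 3: delta = (1000 × 0.67^3) / (3 × (6.6 × 10¹⁰) × 0.00087) = 1.746 × 10⁻⁶ m = 0.001746 mm
Ordering: 3.745 mm (case 1) > 0.01676 mm (case 2) > 0.001746 mm (case 3)
Final answer: 1, 2, 3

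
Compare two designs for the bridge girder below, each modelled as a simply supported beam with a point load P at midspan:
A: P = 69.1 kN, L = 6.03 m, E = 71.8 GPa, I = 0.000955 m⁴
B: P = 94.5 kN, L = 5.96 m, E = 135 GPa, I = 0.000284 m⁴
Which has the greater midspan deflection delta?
Model: a simply supported beam with a point load P at midspan, so delta = (P·L^3) / (48·E·I) (SI units).
  A: delta = (69100 × 6.03^3) / (48 × (7.18 × 10¹⁰) × 0.000955) = 0.004603 m = 4.603 mm
  B: delta = (94500 × 5.96^3) / (48 × (1.35 × 10¹¹) × 0.000284) = 0.01087 m = 10.87 mm
10.87 mm > 4.603 mm, so B is larger.
Final answer: B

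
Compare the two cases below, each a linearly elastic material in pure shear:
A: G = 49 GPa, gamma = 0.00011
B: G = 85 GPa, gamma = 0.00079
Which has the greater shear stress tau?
Model: a linearly elastic material in pure shear, so tau = G·gamma (SI units).
  A: tau = (4.9 × 10¹⁰) × 0.00011 = 5.39 × 10⁶ Pa = 5.39 MPa
  B: tau = (8.5 × 10¹⁰) × 0.00079 = 6.715 × 10⁷ Pa = 67.15 MPa
67.15 MPa > 5.39 MPa, so B is larger.
Final answer: B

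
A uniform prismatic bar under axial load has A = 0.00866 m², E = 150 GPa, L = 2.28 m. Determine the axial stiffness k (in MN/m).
Model: a uniform prismatic bar under axial load, so k = (A·E) / L.
Convert to SI units:
  E = 150 GPa = 1.5 × 10¹¹ Pa
Substitute:
  k = (0.00866 × (1.5 × 10¹¹)) / 2.28
  k = 5.697 × 10⁸ N/m
Convert: k = 5.697 × 10⁸ N/m = 569.7 MN/m
Final answer: k = 569.7 MN/m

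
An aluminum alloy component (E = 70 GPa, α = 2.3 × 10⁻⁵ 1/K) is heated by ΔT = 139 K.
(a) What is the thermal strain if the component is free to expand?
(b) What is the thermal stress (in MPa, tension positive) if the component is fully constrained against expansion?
(a) Free thermal strain ε_th = α·ΔT = (2.3 × 10⁻⁵) × 139 = 0.003197
(b) Fully constrained, the expansion is suppressed, so σ = -E·α·ΔT. Convert E = 70 GPa = 7 × 10¹⁰ Pa.
  σ = -(7 × 10¹⁰) × (2.3 × 10⁻⁵) × 139 = -2.238 × 10⁸ Pa = -223.8 MPa (compressive)
Final answer: (a) ε_th = 0.003197, (b) σ = -223.8 MPa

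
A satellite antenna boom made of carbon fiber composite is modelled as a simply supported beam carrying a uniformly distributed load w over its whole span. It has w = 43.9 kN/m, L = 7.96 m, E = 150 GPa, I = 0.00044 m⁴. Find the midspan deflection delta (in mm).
Model: a simply supported beam carrying a uniformly distributed load w over its whole span, so delta = (5·w·L^4) / (384·E·I).
Convert to SI units:
  w = 43.9 kN/m = 43900 N/m
  E = 150 GPa = 1.5 × 10¹¹ Pa
Substitute:
  delta = (5 × 43900 × 7.96^4) / (384 × (1.5 × 10¹¹) × 0.00044)
  delta = 0.03477 m
Convert: delta = 0.03477 m = 34.77 mm
Final answer: delta = 34.77 mm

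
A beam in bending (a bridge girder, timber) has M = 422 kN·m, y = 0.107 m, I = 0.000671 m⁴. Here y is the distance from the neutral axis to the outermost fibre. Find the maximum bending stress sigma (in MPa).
Model: a beam in bending, so sigma = (M·y) / I.
Convert to SI units:
  M = 422 kN·m = 422000 N·m
Substitute:
  sigma = (422000 × 0.107) / 0.000671
  sigma = 6.729 × 10⁷ Pa
Convert: sigma = 6.729 × 10⁷ Pa = 67.29 MPa
Final answer: sigma = 67.29 MPa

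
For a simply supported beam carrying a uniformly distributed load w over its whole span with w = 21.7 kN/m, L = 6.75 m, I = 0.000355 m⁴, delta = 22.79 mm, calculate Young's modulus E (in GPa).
Model: a simply supported beam carrying a uniformly distributed load w over its whole span, so delta = (5·w·L^4) / (384·E·I).
Solve for E: E = (5·w·L^4) / (384·delta·I).
Convert to SI units:
  w = 21.7 kN/m = 21700 N/m
  delta = 22.79 mm = 0.02279 m
Substitute:
  E = (5 × 21700 × 6.75^4) / (384 × 0.02279 × 0.000355)
  E = 7.25 × 10¹⁰ Pa
Convert: E = 7.25 × 10¹⁰ Pa = 72.5 GPa
Final answer: E = 72.5 GPa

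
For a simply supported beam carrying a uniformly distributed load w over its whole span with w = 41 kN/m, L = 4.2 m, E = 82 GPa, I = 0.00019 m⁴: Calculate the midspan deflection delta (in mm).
Model: a simply supported beam carrying a uniformly distributed load w over its whole span, so delta = (5·w·L^4) / (384·E·I).
Convert to SI units:
  w = 41 kN/m = 41000 N/m
  E = 82 GPa = 8.2 × 10¹⁰ Pa
Substitute:
  delta = (5 × 41000 × 4.2^4) / (384 × (8.2 × 10¹⁰) × 0.00019)
  delta = 0.01066 m
Convert: delta = 0.01066 m = 10.66 mm
Final answer: delta = 10.66 mm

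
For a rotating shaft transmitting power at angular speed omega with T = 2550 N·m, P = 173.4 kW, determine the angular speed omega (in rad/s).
Model: a rotating shaft transmitting power at angular speed omega, so P = T·omega.
Solve for omega: omega = P / T.
Convert to SI units:
  P = 173.4 kW = 173400 W
Substitute:
  omega = 173400 / 2550
  omega = 68 rad/s
Final answer: omega = 68 rad/s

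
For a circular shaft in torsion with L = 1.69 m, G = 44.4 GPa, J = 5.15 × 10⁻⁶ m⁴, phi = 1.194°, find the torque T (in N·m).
Model: a circular shaft in torsion, so phi = (T·L) / (G·J).
Solve for T: T = (phi·G·J) / L.
Convert to SI units:
  G = 44.4 GPa = 4.44 × 10¹⁰ Pa
  phi = 1.194° = 0.02084 rad
Substitute:
  T = (0.02084 × (4.44 × 10¹⁰) × (5.15 × 10⁻⁶)) / 1.69
  T = 2820 N·m
Final answer: T = 2820 N·m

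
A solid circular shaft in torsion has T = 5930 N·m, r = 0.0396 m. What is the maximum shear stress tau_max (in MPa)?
Model: a solid circular shaft in torsion, so tau_max = (2·T) / (π·r^3).
Substitute:
  tau_max = (2 × 5930) / (π × 0.0396^3)
  tau_max = 6.079 × 10⁷ Pa
Convert: tau_max = 6.079 × 10⁷ Pa = 60.79 MPa
Final answer: tau_max = 60.79 MPa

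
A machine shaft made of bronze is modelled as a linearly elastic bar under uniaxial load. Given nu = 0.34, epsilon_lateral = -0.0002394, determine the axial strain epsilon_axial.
Model: a linearly elastic bar under uniaxial load, so epsilon_lateral = -nu·epsilon_axial.
Solve for epsilon_axial: epsilon_axial = -epsilon_lateral / nu.
Substitute:
  epsilon_axial = -(-0.0002394) / 0.34
  epsilon_axial = 0.0007041
Final answer: epsilon_axial = 0.0007041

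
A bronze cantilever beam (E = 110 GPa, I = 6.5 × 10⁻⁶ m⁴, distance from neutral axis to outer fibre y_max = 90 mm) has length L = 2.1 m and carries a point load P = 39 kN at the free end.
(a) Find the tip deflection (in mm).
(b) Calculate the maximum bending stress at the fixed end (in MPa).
(a) Tip deflection of a cantilever with an end point load: δ = P·L^3 / (3·E·I). Convert P = 39 kN = 39000 N, E = 110 GPa = 1.1 × 10¹¹ Pa.
  δ = (39000 × 2.1^3) / (3 × (1.1 × 10¹¹) × (6.5 × 10⁻⁶)) = 0.1684 m = 168.4 mm
(b) Maximum bending moment at the fixed end: M = P·L = 39000 × 2.1 = 81900 N·m. Convert y_max = 90 mm = 0.09 m.
  σ = M·y_max / I = (81900 × 0.09) / (6.5 × 10⁻⁶) = 1.134 × 10⁹ Pa = 1134 MPa
Final answer: (a) δ = 168.4 mm, (b) σ = 1134 MPa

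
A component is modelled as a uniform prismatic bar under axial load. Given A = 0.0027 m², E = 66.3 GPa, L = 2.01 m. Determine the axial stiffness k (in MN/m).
Model: a uniform prismatic bar under axial load, so k = (A·E) / L.
Convert to SI units:
  E = 66.3 GPa = 6.63 × 10¹⁰ Pa
Substitute:
  k = (0.0027 × (6.63 × 10¹⁰)) / 2.01
  k = 8.906 × 10⁷ N/m
Convert: k = 8.906 × 10⁷ N/m = 89.06 MN/m
Final answer: k = 89.06 MN/m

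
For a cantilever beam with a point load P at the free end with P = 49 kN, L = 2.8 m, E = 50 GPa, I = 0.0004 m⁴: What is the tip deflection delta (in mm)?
Model: a cantilever beam with a point load P at the free end, so delta = (P·L^3) / (3·E·I).
Convert to SI units:
  P = 49 kN = 49000 N
  E = 50 GPa = 5 × 10¹⁰ Pa
Substitute:
  delta = (49000 × 2.8^3) / (3 × (5 × 10¹⁰) × 0.0004)
  delta = 0.01793 m
Convert: delta = 0.01793 m = 17.93 mm
Final answer: delta = 17.93 mm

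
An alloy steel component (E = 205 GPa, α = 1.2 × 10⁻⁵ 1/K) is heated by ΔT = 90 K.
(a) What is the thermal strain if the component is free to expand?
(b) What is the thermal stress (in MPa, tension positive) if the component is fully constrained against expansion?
(a) Free thermal strain ε_th = α·ΔT = (1.2 × 10⁻⁵) × 90 = 0.00108
(b) Fully constrained, the expansion is suppressed, so σ = -E·α·ΔT. Convert E = 205 GPa = 2.05 × 10¹¹ Pa.
  σ = -(2.05 × 10¹¹) × (1.2 × 10⁻⁵) × 90 = -2.214 × 10⁸ Pa = -221.4 MPa (compressive)
Final answer: (a) ε_th = 0.00108, (b) σ = -221.4 MPa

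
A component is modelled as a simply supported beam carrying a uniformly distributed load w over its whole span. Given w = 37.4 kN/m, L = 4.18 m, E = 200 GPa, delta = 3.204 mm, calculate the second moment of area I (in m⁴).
Model: a simply supported beam carrying a uniformly distributed load w over its whole span, so delta = (5·w·L^4) / (384·E·I).
Solve for I: I = (5·w·L^4) / (384·delta·E).
Convert to SI units:
  w = 37.4 kN/m = 37400 N/m
  E = 200 GPa = 2 × 10¹¹ Pa
  delta = 3.204 mm = 0.003204 m
Substitute:
  I = (5 × 37400 × 4.18^4) / (384 × 0.003204 × (2 × 10¹¹))
  I = 0.000232 m⁴
Final answer: I = 0.000232 m⁴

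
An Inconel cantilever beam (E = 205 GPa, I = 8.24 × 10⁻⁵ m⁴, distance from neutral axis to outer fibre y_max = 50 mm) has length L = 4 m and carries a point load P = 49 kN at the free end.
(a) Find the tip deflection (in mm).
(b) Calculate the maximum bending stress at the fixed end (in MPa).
(a) Tip deflection of a cantilever with an end point load: δ = P·L^3 / (3·E·I). Convert P = 49 kN = 49000 N, E = 205 GPa = 2.05 × 10¹¹ Pa.
  δ = (49000 × 4^3) / (3 × (2.05 × 10¹¹) × (8.24 × 10⁻⁵)) = 0.06188 m = 61.88 mm
(b) Maximum bending moment at the fixed end: M = P·L = 49000 × 4 = 196000 N·m. Convert y_max = 50 mm = 0.05 m.
  σ = M·y_max / I = (196000 × 0.05) / (8.24 × 10⁻⁵) = 1.189 × 10⁸ Pa = 118.9 MPa
Final answer: (a) δ = 61.88 mm, (b) σ = 118.9 MPa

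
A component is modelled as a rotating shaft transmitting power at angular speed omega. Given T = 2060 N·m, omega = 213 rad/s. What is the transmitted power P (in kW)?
Model: a rotating shaft transmitting power at angular speed omega, so P = T·omega.
Substitute:
  P = 2060 × 213
  P = 438800 W
Convert: P = 438800 W = 438.8 kW
Final answer: P = 438.8 kW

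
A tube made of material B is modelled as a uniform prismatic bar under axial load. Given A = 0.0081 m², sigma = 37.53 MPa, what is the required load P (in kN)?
Model: a uniform prismatic bar under axial load, so sigma = P / A.
Solve for P: P = sigma·A.
Convert to SI units:
  sigma = 37.53 MPa = 3.753 × 10⁷ Pa
Substitute:
  P = (3.753 × 10⁷) × 0.0081
  P = 304000 N
Convert: P = 304000 N = 304 kN
Final answer: P = 304 kN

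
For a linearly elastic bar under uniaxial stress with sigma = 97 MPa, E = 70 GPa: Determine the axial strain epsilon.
Model: a linearly elastic bar under uniaxial stress, so epsilon = sigma / E.
Convert to SI units:
  sigma = 97 MPa = 9.7 × 10⁷ Pa
  E = 70 GPa = 7 × 10¹⁰ Pa
Substitute:
  epsilon = (9.7 × 10⁷) / (7 × 10¹⁰)
  epsilon = 0.001386
Final answer: epsilon = 0.001386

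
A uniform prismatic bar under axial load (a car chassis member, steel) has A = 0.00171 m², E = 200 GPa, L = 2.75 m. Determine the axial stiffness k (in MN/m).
Model: a uniform prismatic bar under axial load, so k = (A·E) / L.
Convert to SI units:
  E = 200 GPa = 2 × 10¹¹ Pa
Substitute:
  k = (0.00171 × (2 × 10¹¹)) / 2.75
  k = 1.244 × 10⁸ N/m
Convert: k = 1.244 × 10⁸ N/m = 124.4 MN/m
Final answer: k = 124.4 MN/m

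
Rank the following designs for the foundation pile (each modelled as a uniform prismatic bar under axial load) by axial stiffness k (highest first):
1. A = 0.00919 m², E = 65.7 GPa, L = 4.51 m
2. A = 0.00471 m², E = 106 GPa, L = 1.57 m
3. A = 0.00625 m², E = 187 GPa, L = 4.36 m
Model: a uniform prismatic bar under axial load, so k = (A·E) / L (SI units).
  Case 1: k = (0.00919 × (6.57 × 10¹⁰)) / 4.51 = 1.339 × 10⁸ N/m = 133.9 MN/m
  Case 2: k = (0.00471 × (1.06 × 10¹¹)) / 1.57 = 3.18 × 10⁸ N/m = 318 MN/m
  Case 3: k = (0.00625 × (1.87 × 10¹¹)) / 4.36 = 2.681 × 10⁸ N/m = 268.1 MN/m
Ordering: 318 MN/m (case 2) > 268.1 MN/m (case 3) > 133.9 MN/m (case 1)
Final answer: 2, 3, 1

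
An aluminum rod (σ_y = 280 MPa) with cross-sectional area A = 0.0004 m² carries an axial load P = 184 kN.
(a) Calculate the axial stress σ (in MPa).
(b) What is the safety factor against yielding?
(a) Axial stress σ = P/A. Convert P = 184 kN = 184000 N.
  σ = 184000 / 0.0004 = 4.6 × 10⁸ Pa = 460 MPa
(b) Safety factor SF = σ_y/σ = 280 / 460 = 0.6087
Final answer: (a) σ = 460 MPa, (b) SF = 0.6087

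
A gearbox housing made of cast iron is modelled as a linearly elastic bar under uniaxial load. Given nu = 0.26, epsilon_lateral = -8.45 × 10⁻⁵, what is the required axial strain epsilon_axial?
Model: a linearly elastic bar under uniaxial load, so epsilon_lateral = -nu·epsilon_axial.
Solve for epsilon_axial: epsilon_axial = -epsilon_lateral / nu.
Substitute:
  epsilon_axial = -(-8.45 × 10⁻⁵) / 0.26
  epsilon_axial = 0.000325
Final answer: epsilon_axial = 0.000325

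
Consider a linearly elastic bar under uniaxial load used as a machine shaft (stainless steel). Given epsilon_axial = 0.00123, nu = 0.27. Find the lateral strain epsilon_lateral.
Model: a linearly elastic bar under uniaxial load, so epsilon_lateral = -nu·epsilon_axial.
Substitute:
  epsilon_lateral = -(0.27 × 0.00123)
  epsilon_lateral = -0.0003321
Final answer: epsilon_lateral = -0.0003321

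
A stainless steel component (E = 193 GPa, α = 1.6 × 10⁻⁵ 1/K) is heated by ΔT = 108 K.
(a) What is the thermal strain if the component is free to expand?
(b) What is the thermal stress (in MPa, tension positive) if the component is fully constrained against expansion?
(a) Free thermal strain ε_th = α·ΔT = (1.6 × 10⁻⁵) × 108 = 0.001728
(b) Fully constrained, the expansion is suppressed, so σ = -E·α·ΔT. Convert E = 193 GPa = 1.93 × 10¹¹ Pa.
  σ = -(1.93 × 10¹¹) × (1.6 × 10⁻⁵) × 108 = -3.335 × 10⁸ Pa = -333.5 MPa (compressive)
Final answer: (a) ε_th = 0.001728, (b) σ = -333.5 MPa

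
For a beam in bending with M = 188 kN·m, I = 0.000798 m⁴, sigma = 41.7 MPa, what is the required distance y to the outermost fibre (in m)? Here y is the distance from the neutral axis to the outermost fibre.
Model: a beam in bending, so sigma = (M·y) / I.
Solve for y: y = (sigma·I) / M.
Convert to SI units:
  M = 188 kN·m = 188000 N·m
  sigma = 41.7 MPa = 4.17 × 10⁷ Pa
Substitute:
  y = ((4.17 × 10⁷) × 0.000798) / 188000
  y = 0.177 m
Final answer: y = 0.177 m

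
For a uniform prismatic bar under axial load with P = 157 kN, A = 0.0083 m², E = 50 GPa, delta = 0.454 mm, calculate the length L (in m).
Model: a uniform prismatic bar under axial load, so delta = (P·L) / (A·E).
Solve for L: L = (delta·A·E) / P.
Convert to SI units:
  P = 157 kN = 157000 N
  E = 50 GPa = 5 × 10¹⁰ Pa
  delta = 0.454 mm = 0.000454 m
Substitute:
  L = (0.000454 × 0.0083 × (5 × 10¹⁰)) / 157000
  L = 1.2 m
Final answer: L = 1.2 m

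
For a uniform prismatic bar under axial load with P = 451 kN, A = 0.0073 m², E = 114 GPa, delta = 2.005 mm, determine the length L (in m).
Model: a uniform prismatic bar under axial load, so delta = (P·L) / (A·E).
Solve for L: L = (delta·A·E) / P.
Convert to SI units:
  P = 451 kN = 451000 N
  E = 114 GPa = 1.14 × 10¹¹ Pa
  delta = 2.005 mm = 0.002005 m
Substitute:
  L = (0.002005 × 0.0073 × (1.14 × 10¹¹)) / 451000
  L = 3.7 m
Final answer: L = 3.7 m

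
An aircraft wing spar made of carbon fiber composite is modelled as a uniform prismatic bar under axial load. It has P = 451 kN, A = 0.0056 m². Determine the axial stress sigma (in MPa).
Model: a uniform prismatic bar under axial load, so sigma = P / A.
Convert to SI units:
  P = 451 kN = 451000 N
Substitute:
  sigma = 451000 / 0.0056
  sigma = 8.054 × 10⁷ Pa
Convert: sigma = 8.054 × 10⁷ Pa = 80.54 MPa
Final answer: sigma = 80.54 MPa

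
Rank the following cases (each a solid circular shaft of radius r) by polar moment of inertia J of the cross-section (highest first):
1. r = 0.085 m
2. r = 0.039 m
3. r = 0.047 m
Model: a solid circular shaft of radius r, so J = (π·r^4) / 2 (SI units).
  Case 1: J = (π × 0.085^4) / 2 = 8.2 × 10⁻⁵ m⁴
  Case 2: J = (π × 0.039^4) / 2 = 3.634 × 10⁻⁶ m⁴
  Case 3: J = (π × 0.047^4) / 2 = 7.665 × 10⁻⁶ m⁴
Ordering: 8.2 × 10⁻⁵ m⁴ (case 1) > 7.665 × 10⁻⁶ m⁴ (case 3) > 3.634 × 10⁻⁶ m⁴ (case 2)
Final answer: 1, 3, 2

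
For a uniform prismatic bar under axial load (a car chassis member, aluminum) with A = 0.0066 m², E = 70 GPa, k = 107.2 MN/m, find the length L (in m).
Model: a uniform prismatic bar under axial load, so k = (A·E) / L.
Solve for L: L = (A·E) / k.
Convert to SI units:
  E = 70 GPa = 7 × 10¹⁰ Pa
  k = 107.2 MN/m = 1.072 × 10⁸ N/m
Substitute:
  L = (0.0066 × (7 × 10¹⁰)) / (1.072 × 10⁸)
  L = 4.31 m
Final answer: L = 4.31 m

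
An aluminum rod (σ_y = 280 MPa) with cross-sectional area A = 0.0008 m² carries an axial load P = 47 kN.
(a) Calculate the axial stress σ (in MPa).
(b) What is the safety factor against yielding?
(a) Axial stress σ = P/A. Convert P = 47 kN = 47000 N.
  σ = 47000 / 0.0008 = 5.875 × 10⁷ Pa = 58.75 MPa
(b) Safety factor SF = σ_y/σ = 280 / 58.75 = 4.766
Final answer: (a) σ = 58.75 MPa, (b) SF = 4.766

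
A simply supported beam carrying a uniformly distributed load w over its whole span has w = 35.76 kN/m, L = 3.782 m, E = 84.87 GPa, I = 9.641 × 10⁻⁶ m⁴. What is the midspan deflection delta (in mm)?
Model: a simply supported beam carrying a uniformly distributed load w over its whole span, so delta = (5·w·L^4) / (384·E·I).
Convert to SI units:
  w = 35.76 kN/m = 35760 N/m
  E = 84.87 GPa = 8.487 × 10¹⁰ Pa
Substitute:
  delta = (5 × 35760 × 3.782^4) / (384 × (8.487 × 10¹⁰) × (9.641 × 10⁻⁶))
  delta = 0.1164 m
Convert: delta = 0.1164 m = 116.4 mm
Final answer: delta = 116.4 mm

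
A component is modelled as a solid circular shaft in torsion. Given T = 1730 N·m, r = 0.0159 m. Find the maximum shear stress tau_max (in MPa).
Model: a solid circular shaft in torsion, so tau_max = (2·T) / (π·r^3).
Substitute:
  tau_max = (2 × 1730) / (π × 0.0159^3)
  tau_max = 2.74 × 10⁸ Pa
Convert: tau_max = 2.74 × 10⁸ Pa = 274 MPa
Final answer: tau_max = 274 MPa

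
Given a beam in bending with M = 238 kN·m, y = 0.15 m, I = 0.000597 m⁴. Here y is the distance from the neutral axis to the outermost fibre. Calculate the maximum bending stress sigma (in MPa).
Model: a beam in bending, so sigma = (M·y) / I.
Convert to SI units:
  M = 238 kN·m = 238000 N·m
Substitute:
  sigma = (238000 × 0.15) / 0.000597
  sigma = 5.98 × 10⁷ Pa
Convert: sigma = 5.98 × 10⁷ Pa = 59.8 MPa
Final answer: sigma = 59.8 MPa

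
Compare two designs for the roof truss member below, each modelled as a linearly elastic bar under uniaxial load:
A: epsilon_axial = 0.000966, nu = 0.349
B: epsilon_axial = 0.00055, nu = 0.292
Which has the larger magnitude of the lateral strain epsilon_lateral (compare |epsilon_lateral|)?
Model: a linearly elastic bar under uniaxial load, so epsilon_lateral = -nu·epsilon_axial (SI units).
  A: epsilon_lateral = -(0.349 × 0.000966) = -0.0003371
  B: epsilon_lateral = -(0.292 × 0.00055) = -0.0001606
|epsilon_lateral|: A = 0.0003371, B = 0.0001606, so A is larger in magnitude.
Final answer: A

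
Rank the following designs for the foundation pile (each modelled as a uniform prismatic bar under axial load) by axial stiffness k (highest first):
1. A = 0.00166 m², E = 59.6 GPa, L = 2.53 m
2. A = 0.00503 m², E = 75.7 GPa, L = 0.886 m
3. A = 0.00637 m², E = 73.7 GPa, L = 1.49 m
Model: a uniform prismatic bar under axial load, so k = (A·E) / L (SI units).
  Case 1: k = (0.00166 × (5.96 × 10¹⁰)) / 2.53 = 3.911 × 10⁷ N/m = 39.11 MN/m
  Case 2: k = (0.00503 × (7.57 × 10¹⁰)) / 0.886 = 4.298 × 10⁸ N/m = 429.8 MN/m
  Case 3: k = (0.00637 × (7.37 × 10¹⁰)) / 1.49 = 3.151 × 10⁸ N/m = 315.1 MN/m
Ordering: 429.8 MN/m (case 2) > 315.1 MN/m (case 3) > 39.11 MN/m (case 1)
Final answer: 2, 3, 1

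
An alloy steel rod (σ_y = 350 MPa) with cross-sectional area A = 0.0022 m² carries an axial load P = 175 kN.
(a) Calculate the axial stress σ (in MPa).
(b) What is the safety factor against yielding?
(a) Axial stress σ = P/A. Convert P = 175 kN = 175000 N.
  σ = 175000 / 0.0022 = 7.955 × 10⁷ Pa = 79.55 MPa
(b) Safety factor SF = σ_y/σ = 350 / 79.55 = 4.4
Final answer: (a) σ = 79.55 MPa, (b) SF = 4.4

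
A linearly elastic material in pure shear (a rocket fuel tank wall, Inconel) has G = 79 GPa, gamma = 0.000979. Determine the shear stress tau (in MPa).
Model: a linearly elastic material in pure shear, so tau = G·gamma.
Convert to SI units:
  G = 79 GPa = 7.9 × 10¹⁰ Pa
Substitute:
  tau = (7.9 × 10¹⁰) × 0.000979
  tau = 7.734 × 10⁷ Pa
Convert: tau = 7.734 × 10⁷ Pa = 77.34 MPa
Final answer: tau = 77.34 MPa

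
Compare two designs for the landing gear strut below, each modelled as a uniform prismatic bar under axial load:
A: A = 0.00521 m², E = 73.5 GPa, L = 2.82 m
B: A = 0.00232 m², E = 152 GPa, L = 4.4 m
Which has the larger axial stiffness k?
Model: a uniform prismatic bar under axial load, so k = (A·E) / L (SI units).
  A: k = (0.00521 × (7.35 × 10¹⁰)) / 2.82 = 1.358 × 10⁸ N/m = 135.8 MN/m
  B: k = (0.00232 × (1.52 × 10¹¹)) / 4.4 = 8.015 × 10⁷ N/m = 80.15 MN/m
135.8 MN/m > 80.15 MN/m, so A is larger.
Final answer: A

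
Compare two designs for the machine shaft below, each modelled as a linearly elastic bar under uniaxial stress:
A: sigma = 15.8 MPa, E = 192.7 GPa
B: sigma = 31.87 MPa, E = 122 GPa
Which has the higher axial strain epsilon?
Model: a linearly elastic bar under uniaxial stress, so epsilon = sigma / E (SI units).
  A: epsilon = (1.58 × 10⁷) / (1.927 × 10¹¹) = 8.199 × 10⁻⁵
  B: epsilon = (3.187 × 10⁷) / (1.22 × 10¹¹) = 0.0002612
0.0002612 > 8.199 × 10⁻⁵, so B is larger.
Final answer: B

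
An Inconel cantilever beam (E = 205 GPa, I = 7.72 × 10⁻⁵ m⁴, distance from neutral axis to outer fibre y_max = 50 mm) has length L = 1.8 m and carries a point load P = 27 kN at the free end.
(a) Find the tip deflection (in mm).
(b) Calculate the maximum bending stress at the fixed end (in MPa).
(a) Tip deflection of a cantilever with an end point load: δ = P·L^3 / (3·E·I). Convert P = 27 kN = 27000 N, E = 205 GPa = 2.05 × 10¹¹ Pa.
  δ = (27000 × 1.8^3) / (3 × (2.05 × 10¹¹) × (7.72 × 10⁻⁵)) = 0.003317 m = 3.317 mm
(b) Maximum bending moment at the fixed end: M = P·L = 27000 × 1.8 = 48600 N·m. Convert y_max = 50 mm = 0.05 m.
  σ = M·y_max / I = (48600 × 0.05) / (7.72 × 10⁻⁵) = 3.148 × 10⁷ Pa = 31.48 MPa
Final answer: (a) δ = 3.317 mm, (b) σ = 31.48 MPa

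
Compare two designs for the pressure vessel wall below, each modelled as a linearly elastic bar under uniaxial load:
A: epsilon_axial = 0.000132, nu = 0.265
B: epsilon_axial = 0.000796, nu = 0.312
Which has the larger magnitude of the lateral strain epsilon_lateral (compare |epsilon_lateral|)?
Model: a linearly elastic bar under uniaxial load, so epsilon_lateral = -nu·epsilon_axial (SI units).
  A: epsilon_lateral = -(0.265 × 0.000132) = -3.498 × 10⁻⁵
  B: epsilon_lateral = -(0.312 × 0.000796) = -0.0002484
|epsilon_lateral|: A = 3.498 × 10⁻⁵, B = 0.0002484, so B is larger in magnitude.
Final answer: B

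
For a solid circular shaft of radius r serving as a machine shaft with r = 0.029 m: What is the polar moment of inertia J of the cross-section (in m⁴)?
Model: a solid circular shaft of radius r, so J = (π·r^4) / 2.
Substitute:
  J = (π × 0.029^4) / 2
  J = 1.111 × 10⁻⁶ m⁴
Final answer: J = 1.111 × 10⁻⁶ m⁴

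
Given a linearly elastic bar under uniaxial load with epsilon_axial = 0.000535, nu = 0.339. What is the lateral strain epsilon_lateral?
Model: a linearly elastic bar under uniaxial load, so epsilon_lateral = -nu·epsilon_axial.
Substitute:
  epsilon_lateral = -(0.339 × 0.000535)
  epsilon_lateral = -0.0001814
Final answer: epsilon_lateral = -0.0001814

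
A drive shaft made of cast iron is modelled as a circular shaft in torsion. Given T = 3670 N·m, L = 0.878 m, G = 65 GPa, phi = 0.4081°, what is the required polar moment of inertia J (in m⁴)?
Model: a circular shaft in torsion, so phi = (T·L) / (G·J).
Solve for J: J = (T·L) / (phi·G).
Convert to SI units:
  G = 65 GPa = 6.5 × 10¹⁰ Pa
  phi = 0.4081° = 0.007123 rad
Substitute:
  J = (3670 × 0.878) / (0.007123 × (6.5 × 10¹⁰))
  J = 6.96 × 10⁻⁶ m⁴
Final answer: J = 6.96 × 10⁻⁶ m⁴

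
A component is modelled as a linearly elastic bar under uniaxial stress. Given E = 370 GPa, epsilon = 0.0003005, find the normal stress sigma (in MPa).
Model: a linearly elastic bar under uniaxial stress, so epsilon = sigma / E.
Solve for sigma: sigma = epsilon·E.
Convert to SI units:
  E = 370 GPa = 3.7 × 10¹¹ Pa
Substitute:
  sigma = 0.0003005 × (3.7 × 10¹¹)
  sigma = 1.112 × 10⁸ Pa
Convert: sigma = 1.112 × 10⁸ Pa = 111.2 MPa
Final answer: sigma = 111.2 MPa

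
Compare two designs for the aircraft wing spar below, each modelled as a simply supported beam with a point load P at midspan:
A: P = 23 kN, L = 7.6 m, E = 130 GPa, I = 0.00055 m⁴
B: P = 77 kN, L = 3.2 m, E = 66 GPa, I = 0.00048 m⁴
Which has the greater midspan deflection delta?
Model: a simply supported beam with a point load P at midspan, so delta = (P·L^3) / (48·E·I) (SI units).
  A: delta = (23000 × 7.6^3) / (48 × (1.3 × 10¹¹) × 0.00055) = 0.002942 m = 2.942 mm
  B: delta = (77000 × 3.2^3) / (48 × (6.6 × 10¹⁰) × 0.00048) = 0.001659 m = 1.659 mm
2.942 mm > 1.659 mm, so A is larger.
Final answer: A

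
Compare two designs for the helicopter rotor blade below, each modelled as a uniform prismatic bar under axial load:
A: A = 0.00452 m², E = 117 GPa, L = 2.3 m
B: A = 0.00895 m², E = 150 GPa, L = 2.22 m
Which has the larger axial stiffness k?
Model: a uniform prismatic bar under axial load, so k = (A·E) / L (SI units).
  A: k = (0.00452 × (1.17 × 10¹¹)) / 2.3 = 2.299 × 10⁸ N/m = 229.9 MN/m
  B: k = (0.00895 × (1.5 × 10¹¹)) / 2.22 = 6.047 × 10⁸ N/m = 604.7 MN/m
604.7 MN/m > 229.9 MN/m, so B is larger.
Final answer: B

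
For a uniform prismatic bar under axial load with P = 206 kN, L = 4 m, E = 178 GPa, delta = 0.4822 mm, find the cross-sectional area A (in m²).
Model: a uniform prismatic bar under axial load, so delta = (P·L) / (A·E).
Solve for A: A = (P·L) / (delta·E).
Convert to SI units:
  P = 206 kN = 206000 N
  E = 178 GPa = 1.78 × 10¹¹ Pa
  delta = 0.4822 mm = 0.0004822 m
Substitute:
  A = (206000 × 4) / (0.0004822 × (1.78 × 10¹¹))
  A = 0.0096 m²
Final answer: A = 0.0096 m²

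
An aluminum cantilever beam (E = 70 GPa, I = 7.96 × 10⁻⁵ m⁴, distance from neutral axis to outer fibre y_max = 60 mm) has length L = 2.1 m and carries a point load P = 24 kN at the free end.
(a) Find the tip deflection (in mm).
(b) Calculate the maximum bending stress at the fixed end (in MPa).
(a) Tip deflection of a cantilever with an end point load: δ = P·L^3 / (3·E·I). Convert P = 24 kN = 24000 N, E = 70 GPa = 7 × 10¹⁰ Pa.
  δ = (24000 × 2.1^3) / (3 × (7 × 10¹⁰) × (7.96 × 10⁻⁵)) = 0.0133 m = 13.3 mm
(b) Maximum bending moment at the fixed end: M = P·L = 24000 × 2.1 = 50400 N·m. Convert y_max = 60 mm = 0.06 m.
  σ = M·y_max / I = (50400 × 0.06) / (7.96 × 10⁻⁵) = 3.799 × 10⁷ Pa = 37.99 MPa
Final answer: (a) δ = 13.3 mm, (b) σ = 37.99 MPa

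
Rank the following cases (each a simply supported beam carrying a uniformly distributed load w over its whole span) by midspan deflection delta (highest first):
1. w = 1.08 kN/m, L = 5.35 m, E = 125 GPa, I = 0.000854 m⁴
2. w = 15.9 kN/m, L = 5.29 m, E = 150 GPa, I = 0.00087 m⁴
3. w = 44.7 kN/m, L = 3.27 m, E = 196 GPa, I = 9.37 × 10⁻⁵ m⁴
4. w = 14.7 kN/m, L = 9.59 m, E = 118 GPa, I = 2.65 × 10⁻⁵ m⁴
Model: a simply supported beam carrying a uniformly distributed load w over its whole span, so delta = (5·w·L^4) / (384·E·I) (SI units).
  Case 1: delta = (5 × 1080 × 5.35^4) / (384 × (1.25 × 10¹¹) × 0.000854) = 0.0001079 m = 0.1079 mm
  Case 2: delta = (5 × 15900 × 5.29^4) / (384 × (1.5 × 10¹¹) × 0.00087) = 0.001242 m = 1.242 mm
  Case 3: delta = (5 × 44700 × 3.27^4) / (384 × (1.96 × 10¹¹) × (9.37 × 10⁻⁵)) = 0.003624 m = 3.624 mm
  Case 4: delta = (5 × 14700 × 9.59^4) / (384 × (1.18 × 10¹¹) × (2.65 × 10⁻⁵)) = 0.5177 m = 517.7 mm
Ordering: 517.7 mm (case 4) > 3.624 mm (case 3) > 1.242 mm (case 2) > 0.1079 mm (case 1)
Final answer: 4, 3, 2, 1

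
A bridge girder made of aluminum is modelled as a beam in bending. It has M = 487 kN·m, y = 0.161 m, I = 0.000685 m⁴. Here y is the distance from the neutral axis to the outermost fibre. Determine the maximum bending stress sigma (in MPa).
Model: a beam in bending, so sigma = (M·y) / I.
Convert to SI units:
  M = 487 kN·m = 487000 N·m
Substitute:
  sigma = (487000 × 0.161) / 0.000685
  sigma = 1.145 × 10⁸ Pa
Convert: sigma = 1.145 × 10⁸ Pa = 114.5 MPa
Final answer: sigma = 114.5 MPa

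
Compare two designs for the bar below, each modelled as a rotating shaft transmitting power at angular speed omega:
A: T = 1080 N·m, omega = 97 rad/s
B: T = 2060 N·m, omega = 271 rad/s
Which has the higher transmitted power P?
Model: a rotating shaft transmitting power at angular speed omega, so P = T·omega (SI units).
  A: P = 1080 × 97 = 104800 W = 104.8 kW
  B: P = 2060 × 271 = 558300 W = 558.3 kW
558.3 kW > 104.8 kW, so B is larger.
Final answer: B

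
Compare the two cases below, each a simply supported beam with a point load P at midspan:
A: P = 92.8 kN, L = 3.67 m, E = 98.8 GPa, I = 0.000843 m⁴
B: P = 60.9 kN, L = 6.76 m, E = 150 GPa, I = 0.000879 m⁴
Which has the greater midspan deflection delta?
Model: a simply supported beam with a point load P at midspan, so delta = (P·L^3) / (48·E·I) (SI units).
  A: delta = (92800 × 3.67^3) / (48 × (9.88 × 10¹⁰) × 0.000843) = 0.001147 m = 1.147 mm
  B: delta = (60900 × 6.76^3) / (48 × (1.5 × 10¹¹) × 0.000879) = 0.002973 m = 2.973 mm
2.973 mm > 1.147 mm, so B is larger.
Final answer: B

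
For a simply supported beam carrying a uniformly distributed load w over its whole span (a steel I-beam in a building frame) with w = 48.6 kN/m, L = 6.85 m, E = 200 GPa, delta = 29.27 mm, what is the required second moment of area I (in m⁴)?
Model: a simply supported beam carrying a uniformly distributed load w over its whole span, so delta = (5·w·L^4) / (384·E·I).
Solve for I: I = (5·w·L^4) / (384·delta·E).
Convert to SI units:
  w = 48.6 kN/m = 48600 N/m
  E = 200 GPa = 2 × 10¹¹ Pa
  delta = 29.27 mm = 0.02927 m
Substitute:
  I = (5 × 48600 × 6.85^4) / (384 × 0.02927 × (2 × 10¹¹))
  I = 0.000238 m⁴
Final answer: I = 0.000238 m⁴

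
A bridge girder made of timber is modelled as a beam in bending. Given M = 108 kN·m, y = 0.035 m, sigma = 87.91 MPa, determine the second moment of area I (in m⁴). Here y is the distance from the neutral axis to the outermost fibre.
Model: a beam in bending, so sigma = (M·y) / I.
Solve for I: I = (M·y) / sigma.
Convert to SI units:
  M = 108 kN·m = 108000 N·m
  sigma = 87.91 MPa = 8.791 × 10⁷ Pa
Substitute:
  I = (108000 × 0.035) / (8.791 × 10⁷)
  I = 4.3 × 10⁻⁵ m⁴
Final answer: I = 4.3 × 10⁻⁵ m⁴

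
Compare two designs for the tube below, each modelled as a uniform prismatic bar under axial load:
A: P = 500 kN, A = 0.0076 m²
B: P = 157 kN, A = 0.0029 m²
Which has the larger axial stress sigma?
Model: a uniform prismatic bar under axial load, so sigma = P / A (SI units).
  A: sigma = 500000 / 0.0076 = 6.579 × 10⁷ Pa = 65.79 MPa
  B: sigma = 157000 / 0.0029 = 5.414 × 10⁷ Pa = 54.14 MPa
65.79 MPa > 54.14 MPa, so A is larger.
Final answer: A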